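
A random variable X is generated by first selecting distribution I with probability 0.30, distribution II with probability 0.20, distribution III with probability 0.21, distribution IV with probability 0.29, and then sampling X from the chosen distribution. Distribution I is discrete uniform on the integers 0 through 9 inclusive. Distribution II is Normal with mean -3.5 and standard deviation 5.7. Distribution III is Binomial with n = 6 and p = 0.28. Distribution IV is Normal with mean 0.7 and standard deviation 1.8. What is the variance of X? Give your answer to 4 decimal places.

Per component, I: μ=4.5, E[X²]=28.5; II: μ=-3.5, E[X²]=44.74; III: μ=1.68, E[X²]=4.032; IV: μ=0.7, E[X²]=3.73.
E[X] = 0.3·4.5 + 0.2·-3.5 + 0.21·1.68 + 0.29·0.7 = 1.2058.
E[X²] = 0.3·28.5 + 0.2·44.74 + 0.21·4.032 + 0.29·3.73 = 19.4264.
Var(X) = E[X²] − (E[X])² = 19.4264 − 1.45395 = 17.9725.

17.9725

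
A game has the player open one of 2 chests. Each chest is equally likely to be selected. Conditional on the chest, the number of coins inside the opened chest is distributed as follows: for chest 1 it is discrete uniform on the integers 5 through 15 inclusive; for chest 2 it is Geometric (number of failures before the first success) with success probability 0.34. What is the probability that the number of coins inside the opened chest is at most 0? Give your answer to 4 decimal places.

Conditional on each chest, P(X ≤ 0): 1: 0; 2: 0.34.
By total probability, P(X ≤ 0) = 0.5·0 + 0.5·0.34 = 0.17.

0.1700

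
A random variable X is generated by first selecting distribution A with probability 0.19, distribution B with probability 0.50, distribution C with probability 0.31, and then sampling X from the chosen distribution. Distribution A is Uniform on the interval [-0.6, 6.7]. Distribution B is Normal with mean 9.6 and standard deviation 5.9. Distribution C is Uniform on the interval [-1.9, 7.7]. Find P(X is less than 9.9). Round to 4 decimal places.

0.7601

Conditional on each component, P(X < 9.9): A: 1; B: 0.520276; C: 1.
By total probability, P(X < 9.9) = 0.19·1 + 0.5·0.520276 + 0.31·1 = 0.760138.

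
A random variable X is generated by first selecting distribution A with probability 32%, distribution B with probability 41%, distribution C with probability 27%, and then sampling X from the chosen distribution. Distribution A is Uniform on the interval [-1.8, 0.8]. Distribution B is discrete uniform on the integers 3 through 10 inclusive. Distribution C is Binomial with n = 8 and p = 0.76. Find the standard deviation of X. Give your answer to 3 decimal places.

3.594

Per component, A: μ=-0.5, E[X²]=0.813333; B: μ=6.5, E[X²]=47.5; C: μ=6.08, E[X²]=38.4256.
E[X] = 0.32·-0.5 + 0.41·6.5 + 0.27·6.08 = 4.1466.
E[X²] = 0.32·0.813333 + 0.41·47.5 + 0.27·38.4256 = 30.1102.
Var(X) = E[X²] − (E[X])² = 30.1102 − 17.1943 = 12.9159.
SD(X) = √12.9159 = 3.59387.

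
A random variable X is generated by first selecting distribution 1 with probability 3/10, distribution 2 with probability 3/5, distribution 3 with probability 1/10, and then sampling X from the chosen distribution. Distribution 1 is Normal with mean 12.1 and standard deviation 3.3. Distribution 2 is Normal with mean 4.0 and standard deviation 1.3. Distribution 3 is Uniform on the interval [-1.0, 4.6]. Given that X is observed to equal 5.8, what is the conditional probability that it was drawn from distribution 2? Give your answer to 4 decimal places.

0.9233

Likelihoods f(5.8 | ·): 1: 0.0195423; 2: 0.117669; 3: 0.
Posterior ∝ prior × likelihood. Numerator for 2: 0.6·0.117669 = 0.0706012.
Normalizing constant: 0.3·0.0195423 + 0.6·0.117669 + 0.1·0 = 0.0764639.
P(2 | observation) = 0.0706012 / 0.0764639 = 0.923327.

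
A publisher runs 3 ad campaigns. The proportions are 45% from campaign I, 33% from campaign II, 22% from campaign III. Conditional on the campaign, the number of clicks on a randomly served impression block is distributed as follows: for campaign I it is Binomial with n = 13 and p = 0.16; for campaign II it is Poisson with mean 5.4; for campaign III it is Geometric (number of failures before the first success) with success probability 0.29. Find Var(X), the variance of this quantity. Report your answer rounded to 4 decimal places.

Per component, I: μ=2.08, E[X²]=6.0736; II: μ=5.4, E[X²]=34.56; III: μ=2.44828, E[X²]=14.4364.
E[X] = 0.45·2.08 + 0.33·5.4 + 0.22·2.44828 = 3.25662.
E[X²] = 0.45·6.0736 + 0.33·34.56 + 0.22·14.4364 = 17.3139.
Var(X) = E[X²] − (E[X])² = 17.3139 − 10.6056 = 6.70835.

6.7083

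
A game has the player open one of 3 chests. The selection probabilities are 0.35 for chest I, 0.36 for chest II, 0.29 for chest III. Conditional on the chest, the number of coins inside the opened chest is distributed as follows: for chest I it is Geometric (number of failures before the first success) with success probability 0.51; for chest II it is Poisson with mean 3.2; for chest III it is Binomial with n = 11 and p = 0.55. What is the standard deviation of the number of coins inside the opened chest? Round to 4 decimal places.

2.5903

Per component, I: μ=0.960784, E[X²]=2.807; II: μ=3.2, E[X²]=13.44; III: μ=6.05, E[X²]=39.325.
E[X] = 0.35·0.960784 + 0.36·3.2 + 0.29·6.05 = 3.24277.
E[X²] = 0.35·2.807 + 0.36·13.44 + 0.29·39.325 = 17.2251.
Var(X) = E[X²] − (E[X])² = 17.2251 − 10.5156 = 6.70951.
SD(X) = √6.70951 = 2.59027.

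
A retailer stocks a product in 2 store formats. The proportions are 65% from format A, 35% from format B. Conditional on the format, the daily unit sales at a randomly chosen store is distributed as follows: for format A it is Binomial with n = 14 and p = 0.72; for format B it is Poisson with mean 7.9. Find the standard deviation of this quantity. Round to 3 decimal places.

Per component, A: μ=10.08, E[X²]=104.429; B: μ=7.9, E[X²]=70.31.
E[X] = 0.65·10.08 + 0.35·7.9 = 9.317.
E[X²] = 0.65·104.429 + 0.35·70.31 = 92.4872.
Var(X) = E[X²] − (E[X])² = 92.4872 − 86.8065 = 5.68073.
SD(X) = √5.68073 = 2.38343.

2.383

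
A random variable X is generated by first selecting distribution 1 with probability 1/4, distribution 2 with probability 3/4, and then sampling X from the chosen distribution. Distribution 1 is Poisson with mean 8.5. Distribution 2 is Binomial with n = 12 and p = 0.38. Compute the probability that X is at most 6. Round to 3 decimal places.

Conditional on each component, P(X ≤ 6): 1: 0.256178; 2: 0.87474.
By total probability, P(X ≤ 6) = 0.25·0.256178 + 0.75·0.87474 = 0.720099.

0.720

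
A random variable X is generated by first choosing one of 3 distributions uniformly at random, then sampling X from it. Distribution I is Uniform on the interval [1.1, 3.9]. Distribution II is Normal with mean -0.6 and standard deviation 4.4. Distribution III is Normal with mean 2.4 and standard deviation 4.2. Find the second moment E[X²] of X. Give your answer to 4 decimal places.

16.6744

For each component E[X²] = Var + (mean)², giving I: 6.90333; II: 19.72; III: 23.4.
Overall E[X²] = 0.333333·6.90333 + 0.333333·19.72 + 0.333333·23.4 = 16.6744.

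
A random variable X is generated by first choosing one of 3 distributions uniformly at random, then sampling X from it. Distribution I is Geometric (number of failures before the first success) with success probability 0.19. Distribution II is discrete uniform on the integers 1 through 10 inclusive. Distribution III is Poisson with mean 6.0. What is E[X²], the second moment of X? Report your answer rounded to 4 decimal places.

For each component E[X²] = Var + (mean)², giving I: 40.6122; II: 38.5; III: 42.
Overall E[X²] = 0.333333·40.6122 + 0.333333·38.5 + 0.333333·42 = 40.3707.

40.3707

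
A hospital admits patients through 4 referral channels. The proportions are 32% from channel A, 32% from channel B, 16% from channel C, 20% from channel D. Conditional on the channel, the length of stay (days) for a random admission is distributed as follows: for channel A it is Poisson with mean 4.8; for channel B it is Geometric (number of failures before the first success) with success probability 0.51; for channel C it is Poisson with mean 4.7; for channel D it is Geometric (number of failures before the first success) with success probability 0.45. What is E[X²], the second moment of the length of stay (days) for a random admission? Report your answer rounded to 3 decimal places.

14.935

For each component E[X²] = Var + (mean)², giving A: 27.84; B: 2.807; C: 26.79; D: 4.20988.
Overall E[X²] = 0.32·27.84 + 0.32·2.807 + 0.16·26.79 + 0.2·4.20988 = 14.9354.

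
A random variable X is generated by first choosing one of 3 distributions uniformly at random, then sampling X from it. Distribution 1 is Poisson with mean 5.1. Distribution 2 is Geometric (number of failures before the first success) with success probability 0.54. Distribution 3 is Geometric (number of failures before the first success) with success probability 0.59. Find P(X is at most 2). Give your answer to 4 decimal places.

0.6501

Conditional on each component, P(X ≤ 2): 1: 0.116478; 2: 0.902664; 3: 0.931079.
By total probability, P(X ≤ 2) = 0.333333·0.116478 + 0.333333·0.902664 + 0.333333·0.931079 = 0.650074.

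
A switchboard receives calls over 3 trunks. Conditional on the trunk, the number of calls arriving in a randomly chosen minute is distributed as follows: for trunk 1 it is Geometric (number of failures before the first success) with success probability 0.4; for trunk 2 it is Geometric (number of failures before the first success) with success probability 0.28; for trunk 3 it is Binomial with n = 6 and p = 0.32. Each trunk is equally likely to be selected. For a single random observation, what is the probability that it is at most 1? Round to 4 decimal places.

Conditional on each trunk, P(X ≤ 1): 1: 0.64; 2: 0.4816; 3: 0.378023.
By total probability, P(X ≤ 1) = 0.333333·0.64 + 0.333333·0.4816 + 0.333333·0.378023 = 0.499874.

0.4999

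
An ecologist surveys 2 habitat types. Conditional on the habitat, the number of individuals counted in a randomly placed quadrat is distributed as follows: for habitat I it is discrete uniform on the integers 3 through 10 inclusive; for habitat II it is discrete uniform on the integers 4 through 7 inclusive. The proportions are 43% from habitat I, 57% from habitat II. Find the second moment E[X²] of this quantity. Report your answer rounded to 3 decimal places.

38.380

For each component E[X²] = Var + (mean)², giving I: 47.5; II: 31.5.
Overall E[X²] = 0.43·47.5 + 0.57·31.5 = 38.38.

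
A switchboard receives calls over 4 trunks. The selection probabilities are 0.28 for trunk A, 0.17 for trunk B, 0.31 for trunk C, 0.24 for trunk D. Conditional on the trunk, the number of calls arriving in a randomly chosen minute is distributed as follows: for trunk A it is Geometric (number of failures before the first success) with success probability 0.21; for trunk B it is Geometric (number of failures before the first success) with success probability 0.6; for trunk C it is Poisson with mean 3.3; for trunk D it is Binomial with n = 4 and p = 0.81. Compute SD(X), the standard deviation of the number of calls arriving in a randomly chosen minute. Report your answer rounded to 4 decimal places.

Per component, A: μ=3.7619, E[X²]=32.0658; B: μ=0.666667, E[X²]=1.55556; C: μ=3.3, E[X²]=14.19; D: μ=3.24, E[X²]=11.1132.
E[X] = 0.28·3.7619 + 0.17·0.666667 + 0.31·3.3 + 0.24·3.24 = 2.96727.
E[X²] = 0.28·32.0658 + 0.17·1.55556 + 0.31·14.19 + 0.24·11.1132 = 16.3089.
Var(X) = E[X²] − (E[X])² = 16.3089 − 8.80467 = 7.50425.
SD(X) = √7.50425 = 2.73939.

2.7394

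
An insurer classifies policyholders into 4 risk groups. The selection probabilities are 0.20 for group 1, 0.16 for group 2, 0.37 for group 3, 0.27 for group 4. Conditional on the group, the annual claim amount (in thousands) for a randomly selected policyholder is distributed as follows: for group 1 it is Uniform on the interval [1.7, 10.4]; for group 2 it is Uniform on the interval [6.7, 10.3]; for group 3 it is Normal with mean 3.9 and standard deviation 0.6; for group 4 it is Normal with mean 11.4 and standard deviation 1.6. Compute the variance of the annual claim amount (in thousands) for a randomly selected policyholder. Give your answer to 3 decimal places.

11.574

Per component, 1: μ=6.05, E[X²]=42.91; 2: μ=8.5, E[X²]=73.33; 3: μ=3.9, E[X²]=15.57; 4: μ=11.4, E[X²]=132.52.
E[X] = 0.2·6.05 + 0.16·8.5 + 0.37·3.9 + 0.27·11.4 = 7.091.
E[X²] = 0.2·42.91 + 0.16·73.33 + 0.37·15.57 + 0.27·132.52 = 61.8561.
Var(X) = E[X²] − (E[X])² = 61.8561 − 50.2823 = 11.5738.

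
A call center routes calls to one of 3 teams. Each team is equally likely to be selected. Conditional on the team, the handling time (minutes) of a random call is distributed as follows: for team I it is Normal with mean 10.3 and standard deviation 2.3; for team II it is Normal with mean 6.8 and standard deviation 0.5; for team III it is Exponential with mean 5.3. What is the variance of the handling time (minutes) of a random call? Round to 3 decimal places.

Per component, I: μ=10.3, E[X²]=111.38; II: μ=6.8, E[X²]=46.49; III: μ=5.3, E[X²]=56.18.
E[X] = 0.333333·10.3 + 0.333333·6.8 + 0.333333·5.3 = 7.46667.
E[X²] = 0.333333·111.38 + 0.333333·46.49 + 0.333333·56.18 = 71.35.
Var(X) = E[X²] − (E[X])² = 71.35 − 55.7511 = 15.5989.

15.599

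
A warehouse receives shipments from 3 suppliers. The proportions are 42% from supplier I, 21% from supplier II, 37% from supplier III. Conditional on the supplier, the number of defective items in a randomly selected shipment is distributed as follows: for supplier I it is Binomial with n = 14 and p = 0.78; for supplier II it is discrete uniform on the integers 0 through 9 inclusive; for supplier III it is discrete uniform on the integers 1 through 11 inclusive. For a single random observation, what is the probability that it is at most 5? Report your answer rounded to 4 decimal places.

0.2945

Conditional on each supplier, P(X ≤ 5): I: 0.000807063; II: 0.6; III: 0.454545.
By total probability, P(X ≤ 5) = 0.42·0.000807063 + 0.21·0.6 + 0.37·0.454545 = 0.294521.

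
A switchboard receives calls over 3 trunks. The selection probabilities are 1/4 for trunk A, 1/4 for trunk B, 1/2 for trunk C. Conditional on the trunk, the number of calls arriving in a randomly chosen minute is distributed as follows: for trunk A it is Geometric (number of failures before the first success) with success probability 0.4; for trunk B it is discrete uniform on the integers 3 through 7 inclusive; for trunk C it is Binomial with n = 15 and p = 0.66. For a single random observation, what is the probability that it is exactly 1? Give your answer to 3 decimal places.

0.060

Conditional on each trunk, P(X = 1): A: 0.24; B: 0; C: 2.73112e-06.
By total probability, P(X = 1) = 0.25·0.24 + 0.25·0 + 0.5·2.73112e-06 = 0.0600014.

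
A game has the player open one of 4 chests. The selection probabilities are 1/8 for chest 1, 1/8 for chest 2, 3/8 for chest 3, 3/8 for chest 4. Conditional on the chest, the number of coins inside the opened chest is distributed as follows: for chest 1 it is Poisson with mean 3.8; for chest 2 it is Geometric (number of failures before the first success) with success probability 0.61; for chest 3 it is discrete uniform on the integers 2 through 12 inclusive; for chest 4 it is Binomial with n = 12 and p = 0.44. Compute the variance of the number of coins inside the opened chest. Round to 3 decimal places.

9.526

Per component, 1: μ=3.8, E[X²]=18.24; 2: μ=0.639344, E[X²]=1.45687; 3: μ=7, E[X²]=59; 4: μ=5.28, E[X²]=30.8352.
E[X] = 0.125·3.8 + 0.125·0.639344 + 0.375·7 + 0.375·5.28 = 5.15992.
E[X²] = 0.125·18.24 + 0.125·1.45687 + 0.375·59 + 0.375·30.8352 = 36.1503.
Var(X) = E[X²] − (E[X])² = 36.1503 − 26.6248 = 9.52555.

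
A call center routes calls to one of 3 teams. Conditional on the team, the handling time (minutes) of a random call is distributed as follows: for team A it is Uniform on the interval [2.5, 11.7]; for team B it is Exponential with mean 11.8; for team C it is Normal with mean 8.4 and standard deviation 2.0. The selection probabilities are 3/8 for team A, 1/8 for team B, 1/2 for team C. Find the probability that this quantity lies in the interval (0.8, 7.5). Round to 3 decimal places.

Conditional on each team, P(0.8 < X < 7.5): A: 0.543478; B: 0.404829; C: 0.326283.
By total probability, P(0.8 < X < 7.5) = 0.375·0.543478 + 0.125·0.404829 + 0.5·0.326283 = 0.417549.

0.418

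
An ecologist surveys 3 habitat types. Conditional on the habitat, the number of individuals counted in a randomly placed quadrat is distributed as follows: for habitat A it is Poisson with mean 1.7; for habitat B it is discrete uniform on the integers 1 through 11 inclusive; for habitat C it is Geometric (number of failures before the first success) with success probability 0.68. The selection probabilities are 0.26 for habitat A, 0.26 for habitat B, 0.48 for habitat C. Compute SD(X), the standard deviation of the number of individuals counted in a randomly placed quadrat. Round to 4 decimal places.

Per component, A: μ=1.7, E[X²]=4.59; B: μ=6, E[X²]=46; C: μ=0.470588, E[X²]=0.913495.
E[X] = 0.26·1.7 + 0.26·6 + 0.48·0.470588 = 2.22788.
E[X²] = 0.26·4.59 + 0.26·46 + 0.48·0.913495 = 13.5919.
Var(X) = E[X²] − (E[X])² = 13.5919 − 4.96346 = 8.62842.
SD(X) = √8.62842 = 2.93742.

2.9374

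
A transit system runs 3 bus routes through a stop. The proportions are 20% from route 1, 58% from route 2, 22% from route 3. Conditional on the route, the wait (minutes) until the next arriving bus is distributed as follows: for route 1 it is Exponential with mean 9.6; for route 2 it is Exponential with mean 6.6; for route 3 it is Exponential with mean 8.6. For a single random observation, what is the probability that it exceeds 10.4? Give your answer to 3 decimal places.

0.253

Conditional on each route, P(X > 10.4): 1: 0.338465; 2: 0.206851; 3: 0.298405.
By total probability, P(X > 10.4) = 0.2·0.338465 + 0.58·0.206851 + 0.22·0.298405 = 0.253316.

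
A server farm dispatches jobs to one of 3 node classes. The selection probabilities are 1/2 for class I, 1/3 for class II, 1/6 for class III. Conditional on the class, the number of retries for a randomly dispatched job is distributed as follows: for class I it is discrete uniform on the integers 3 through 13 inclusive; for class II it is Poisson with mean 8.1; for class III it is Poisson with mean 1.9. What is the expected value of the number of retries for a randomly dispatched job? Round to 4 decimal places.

7.0167

Component means — I: 8; II: 8.1; III: 1.9.
E[X] = 0.5·8 + 0.333333·8.1 + 0.166667·1.9 = 7.01667.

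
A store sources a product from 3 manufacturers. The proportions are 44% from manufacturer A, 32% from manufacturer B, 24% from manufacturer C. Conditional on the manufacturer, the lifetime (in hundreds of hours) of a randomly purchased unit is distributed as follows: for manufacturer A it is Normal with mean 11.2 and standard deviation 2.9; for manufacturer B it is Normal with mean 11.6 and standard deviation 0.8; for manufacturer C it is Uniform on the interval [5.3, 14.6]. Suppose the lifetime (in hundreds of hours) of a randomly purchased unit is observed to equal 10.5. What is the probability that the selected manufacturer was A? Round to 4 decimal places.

Likelihoods f(10.5 | ·): A: 0.133617; B: 0.193765; C: 0.107527.
Posterior ∝ prior × likelihood. Numerator for A: 0.44·0.133617 = 0.0587913.
Normalizing constant: 0.44·0.133617 + 0.32·0.193765 + 0.24·0.107527 = 0.146603.
P(A | observation) = 0.0587913 / 0.146603 = 0.401025.

0.4010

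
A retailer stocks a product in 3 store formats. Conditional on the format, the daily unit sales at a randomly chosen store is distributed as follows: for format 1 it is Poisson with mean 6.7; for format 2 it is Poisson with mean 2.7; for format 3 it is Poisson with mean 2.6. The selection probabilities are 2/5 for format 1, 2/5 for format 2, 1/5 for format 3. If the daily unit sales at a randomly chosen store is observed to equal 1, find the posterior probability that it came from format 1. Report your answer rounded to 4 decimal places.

Likelihoods P(X=1 | ·): 1: 0.00824711; 2: 0.181455; 3: 0.193111.
Posterior ∝ prior × likelihood. Numerator for 1: 0.4·0.00824711 = 0.00329884.
Normalizing constant: 0.4·0.00824711 + 0.4·0.181455 + 0.2·0.193111 = 0.114503.
P(1 | observation) = 0.00329884 / 0.114503 = 0.0288101.

0.0288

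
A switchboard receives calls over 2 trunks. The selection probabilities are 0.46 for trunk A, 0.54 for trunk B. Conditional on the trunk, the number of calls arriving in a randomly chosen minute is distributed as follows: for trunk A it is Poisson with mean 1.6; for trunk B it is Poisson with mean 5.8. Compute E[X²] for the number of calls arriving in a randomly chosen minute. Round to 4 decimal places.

23.2112

For each component E[X²] = Var + (mean)², giving A: 4.16; B: 39.44.
Overall E[X²] = 0.46·4.16 + 0.54·39.44 = 23.2112.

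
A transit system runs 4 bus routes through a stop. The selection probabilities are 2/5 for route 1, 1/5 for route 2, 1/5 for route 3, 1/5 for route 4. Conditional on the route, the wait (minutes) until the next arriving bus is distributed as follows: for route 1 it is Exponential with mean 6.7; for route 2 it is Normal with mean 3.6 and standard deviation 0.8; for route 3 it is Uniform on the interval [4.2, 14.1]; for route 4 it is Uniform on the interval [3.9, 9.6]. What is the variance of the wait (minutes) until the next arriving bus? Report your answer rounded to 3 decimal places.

23.368

Per component, 1: μ=6.7, E[X²]=89.78; 2: μ=3.6, E[X²]=13.6; 3: μ=9.15, E[X²]=91.89; 4: μ=6.75, E[X²]=48.27.
E[X] = 0.4·6.7 + 0.2·3.6 + 0.2·9.15 + 0.2·6.75 = 6.58.
E[X²] = 0.4·89.78 + 0.2·13.6 + 0.2·91.89 + 0.2·48.27 = 66.664.
Var(X) = E[X²] − (E[X])² = 66.664 − 43.2964 = 23.3676.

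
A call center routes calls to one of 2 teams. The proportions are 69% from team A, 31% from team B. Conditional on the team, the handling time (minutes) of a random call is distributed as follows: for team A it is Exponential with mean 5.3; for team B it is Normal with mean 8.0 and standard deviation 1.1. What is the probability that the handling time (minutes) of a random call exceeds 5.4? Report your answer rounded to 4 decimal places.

0.5563

Conditional on each team, P(X > 5.4): A: 0.361003; B: 0.990952.
By total probability, P(X > 5.4) = 0.69·0.361003 + 0.31·0.990952 = 0.556287.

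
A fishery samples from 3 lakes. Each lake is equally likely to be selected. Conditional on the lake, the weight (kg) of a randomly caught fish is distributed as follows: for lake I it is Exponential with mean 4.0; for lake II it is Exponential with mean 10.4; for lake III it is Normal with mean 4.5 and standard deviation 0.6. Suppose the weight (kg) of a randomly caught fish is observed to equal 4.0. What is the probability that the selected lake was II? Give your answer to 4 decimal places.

Likelihoods f(4.0 | ·): I: 0.0919699; II: 0.0654531; III: 0.469853.
Posterior ∝ prior × likelihood. Numerator for II: 0.333333·0.0654531 = 0.0218177.
Normalizing constant: 0.333333·0.0919699 + 0.333333·0.0654531 + 0.333333·0.469853 = 0.209092.
P(II | observation) = 0.0218177 / 0.209092 = 0.104345.

0.1043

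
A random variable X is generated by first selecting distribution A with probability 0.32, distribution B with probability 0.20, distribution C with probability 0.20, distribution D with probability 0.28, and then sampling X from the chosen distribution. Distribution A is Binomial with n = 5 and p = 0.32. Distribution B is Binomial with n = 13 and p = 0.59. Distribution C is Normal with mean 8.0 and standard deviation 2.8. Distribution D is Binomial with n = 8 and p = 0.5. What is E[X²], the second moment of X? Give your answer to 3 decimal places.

32.970

For each component E[X²] = Var + (mean)², giving A: 3.648; B: 61.9736; C: 71.84; D: 18.
Overall E[X²] = 0.32·3.648 + 0.2·61.9736 + 0.2·71.84 + 0.28·18 = 32.9701.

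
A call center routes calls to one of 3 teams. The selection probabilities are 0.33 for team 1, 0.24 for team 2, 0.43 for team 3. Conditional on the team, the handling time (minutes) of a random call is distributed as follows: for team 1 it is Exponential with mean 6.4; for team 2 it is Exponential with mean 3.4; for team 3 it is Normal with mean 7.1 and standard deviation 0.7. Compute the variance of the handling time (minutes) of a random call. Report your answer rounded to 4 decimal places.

18.6970

Per component, 1: μ=6.4, E[X²]=81.92; 2: μ=3.4, E[X²]=23.12; 3: μ=7.1, E[X²]=50.9.
E[X] = 0.33·6.4 + 0.24·3.4 + 0.43·7.1 = 5.981.
E[X²] = 0.33·81.92 + 0.24·23.12 + 0.43·50.9 = 54.4694.
Var(X) = E[X²] − (E[X])² = 54.4694 − 35.7724 = 18.697.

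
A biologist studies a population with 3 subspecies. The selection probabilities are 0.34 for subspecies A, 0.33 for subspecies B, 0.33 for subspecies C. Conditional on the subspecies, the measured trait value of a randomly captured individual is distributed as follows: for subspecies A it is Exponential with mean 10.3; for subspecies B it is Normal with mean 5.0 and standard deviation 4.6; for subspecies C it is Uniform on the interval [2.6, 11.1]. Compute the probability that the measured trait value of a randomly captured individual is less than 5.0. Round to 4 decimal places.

0.3889

Conditional on each subspecies, P(X < 5.0): A: 0.384572; B: 0.5; C: 0.282353.
By total probability, P(X < 5.0) = 0.34·0.384572 + 0.33·0.5 + 0.33·0.282353 = 0.388931.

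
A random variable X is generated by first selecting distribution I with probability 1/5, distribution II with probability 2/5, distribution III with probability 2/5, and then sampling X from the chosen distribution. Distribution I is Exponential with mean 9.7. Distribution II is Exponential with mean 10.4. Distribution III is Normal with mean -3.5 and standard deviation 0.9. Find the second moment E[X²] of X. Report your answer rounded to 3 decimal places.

For each component E[X²] = Var + (mean)², giving I: 188.18; II: 216.32; III: 13.06.
Overall E[X²] = 0.2·188.18 + 0.4·216.32 + 0.4·13.06 = 129.388.

129.388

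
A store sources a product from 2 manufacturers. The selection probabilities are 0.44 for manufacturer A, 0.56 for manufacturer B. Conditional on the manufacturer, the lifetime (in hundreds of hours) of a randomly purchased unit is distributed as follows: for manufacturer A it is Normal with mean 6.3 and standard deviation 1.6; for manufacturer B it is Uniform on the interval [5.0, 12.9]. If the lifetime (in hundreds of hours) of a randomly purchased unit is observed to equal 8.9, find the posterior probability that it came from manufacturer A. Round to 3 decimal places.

Likelihoods f(8.9 | ·): A: 0.0665864; B: 0.126582.
Posterior ∝ prior × likelihood. Numerator for A: 0.44·0.0665864 = 0.029298.
Normalizing constant: 0.44·0.0665864 + 0.56·0.126582 = 0.100184.
P(A | observation) = 0.029298 / 0.100184 = 0.292442.

0.292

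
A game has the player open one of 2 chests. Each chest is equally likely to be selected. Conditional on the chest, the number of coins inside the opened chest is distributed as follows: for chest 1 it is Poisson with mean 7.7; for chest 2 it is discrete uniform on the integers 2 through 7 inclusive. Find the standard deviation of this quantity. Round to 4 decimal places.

Per component, 1: μ=7.7, E[X²]=66.99; 2: μ=4.5, E[X²]=23.1667.
E[X] = 0.5·7.7 + 0.5·4.5 = 6.1.
E[X²] = 0.5·66.99 + 0.5·23.1667 = 45.0783.
Var(X) = E[X²] − (E[X])² = 45.0783 − 37.21 = 7.86833.
SD(X) = √7.86833 = 2.80505.

2.8051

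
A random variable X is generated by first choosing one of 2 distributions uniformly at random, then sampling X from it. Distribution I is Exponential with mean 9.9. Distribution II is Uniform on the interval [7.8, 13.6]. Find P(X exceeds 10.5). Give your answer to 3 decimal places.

Conditional on each component, P(X > 10.5): I: 0.346246; II: 0.534483.
By total probability, P(X > 10.5) = 0.5·0.346246 + 0.5·0.534483 = 0.440364.

0.440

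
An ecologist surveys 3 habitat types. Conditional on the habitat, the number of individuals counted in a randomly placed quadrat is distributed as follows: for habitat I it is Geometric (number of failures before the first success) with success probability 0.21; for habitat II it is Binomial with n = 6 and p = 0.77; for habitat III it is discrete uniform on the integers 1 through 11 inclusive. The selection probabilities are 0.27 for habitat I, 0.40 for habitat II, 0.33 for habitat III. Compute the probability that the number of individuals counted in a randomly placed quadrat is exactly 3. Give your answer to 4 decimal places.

Conditional on each habitat, P(X = 3): I: 0.103538; II: 0.111093; III: 0.0909091.
By total probability, P(X = 3) = 0.27·0.103538 + 0.4·0.111093 + 0.33·0.0909091 = 0.102392.

0.1024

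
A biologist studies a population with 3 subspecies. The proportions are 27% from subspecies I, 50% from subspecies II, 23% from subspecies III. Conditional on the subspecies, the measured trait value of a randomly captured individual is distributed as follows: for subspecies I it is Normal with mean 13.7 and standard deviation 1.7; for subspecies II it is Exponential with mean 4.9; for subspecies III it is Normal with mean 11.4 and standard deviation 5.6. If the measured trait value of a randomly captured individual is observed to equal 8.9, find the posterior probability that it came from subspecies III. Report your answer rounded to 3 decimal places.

0.455

Likelihoods f(8.9 | ·): I: 0.00435807; II: 0.0331882; III: 0.064483.
Posterior ∝ prior × likelihood. Numerator for III: 0.23·0.064483 = 0.0148311.
Normalizing constant: 0.27·0.00435807 + 0.5·0.0331882 + 0.23·0.064483 = 0.0326018.
P(III | observation) = 0.0148311 / 0.0326018 = 0.454915.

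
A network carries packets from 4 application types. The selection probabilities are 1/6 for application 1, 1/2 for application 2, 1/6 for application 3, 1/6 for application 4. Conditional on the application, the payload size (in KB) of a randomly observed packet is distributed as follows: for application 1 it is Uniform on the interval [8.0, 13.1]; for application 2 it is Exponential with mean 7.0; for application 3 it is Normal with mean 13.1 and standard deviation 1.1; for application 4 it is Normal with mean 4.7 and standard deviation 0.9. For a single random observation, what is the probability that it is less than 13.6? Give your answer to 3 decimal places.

Conditional on each application, P(X < 13.6): 1: 1; 2: 0.856706; 3: 0.675282; 4: 1.
By total probability, P(X < 13.6) = 0.166667·1 + 0.5·0.856706 + 0.166667·0.675282 + 0.166667·1 = 0.874233.

0.874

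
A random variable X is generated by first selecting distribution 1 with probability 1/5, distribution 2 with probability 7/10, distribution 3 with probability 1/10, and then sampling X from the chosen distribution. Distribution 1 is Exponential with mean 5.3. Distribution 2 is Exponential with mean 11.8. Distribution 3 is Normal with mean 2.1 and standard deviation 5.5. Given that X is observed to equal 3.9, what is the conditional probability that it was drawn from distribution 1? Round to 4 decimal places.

0.2675

Likelihoods f(3.9 | ·): 1: 0.0903959; 2: 0.0608948; 3: 0.0687526.
Posterior ∝ prior × likelihood. Numerator for 1: 0.2·0.0903959 = 0.0180792.
Normalizing constant: 0.2·0.0903959 + 0.7·0.0608948 + 0.1·0.0687526 = 0.0675808.
P(1 | observation) = 0.0180792 / 0.0675808 = 0.26752.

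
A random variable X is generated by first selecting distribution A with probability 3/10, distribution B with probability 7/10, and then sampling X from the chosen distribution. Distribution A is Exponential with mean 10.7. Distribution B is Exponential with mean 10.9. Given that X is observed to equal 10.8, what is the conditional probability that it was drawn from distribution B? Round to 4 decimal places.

Likelihoods f(10.8 | ·): A: 0.0340614; B: 0.0340615.
Posterior ∝ prior × likelihood. Numerator for B: 0.7·0.0340615 = 0.023843.
Normalizing constant: 0.3·0.0340614 + 0.7·0.0340615 = 0.0340615.
P(B | observation) = 0.023843 / 0.0340615 = 0.7.

0.7000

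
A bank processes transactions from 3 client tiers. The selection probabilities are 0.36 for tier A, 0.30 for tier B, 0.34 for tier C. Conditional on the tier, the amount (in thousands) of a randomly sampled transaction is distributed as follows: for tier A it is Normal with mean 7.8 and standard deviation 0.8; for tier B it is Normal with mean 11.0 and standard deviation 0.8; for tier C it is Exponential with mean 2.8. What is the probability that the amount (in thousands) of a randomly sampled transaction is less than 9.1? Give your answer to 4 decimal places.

0.6707

Conditional on each tier, P(X < 9.1): A: 0.947919; B: 0.00877448; C: 0.961226.
By total probability, P(X < 9.1) = 0.36·0.947919 + 0.3·0.00877448 + 0.34·0.961226 = 0.6707.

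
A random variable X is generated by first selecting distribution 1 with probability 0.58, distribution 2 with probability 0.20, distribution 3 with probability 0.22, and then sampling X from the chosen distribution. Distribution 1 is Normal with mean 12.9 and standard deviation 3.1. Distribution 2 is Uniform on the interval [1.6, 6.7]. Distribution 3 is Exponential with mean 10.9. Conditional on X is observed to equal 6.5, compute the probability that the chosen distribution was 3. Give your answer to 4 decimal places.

Likelihoods f(6.5 | ·): 1: 0.0152763; 2: 0.196078; 3: 0.0505348.
Posterior ∝ prior × likelihood. Numerator for 3: 0.22·0.0505348 = 0.0111177.
Normalizing constant: 0.58·0.0152763 + 0.2·0.196078 + 0.22·0.0505348 = 0.0591936.
P(3 | observation) = 0.0111177 / 0.0591936 = 0.187819.

0.1878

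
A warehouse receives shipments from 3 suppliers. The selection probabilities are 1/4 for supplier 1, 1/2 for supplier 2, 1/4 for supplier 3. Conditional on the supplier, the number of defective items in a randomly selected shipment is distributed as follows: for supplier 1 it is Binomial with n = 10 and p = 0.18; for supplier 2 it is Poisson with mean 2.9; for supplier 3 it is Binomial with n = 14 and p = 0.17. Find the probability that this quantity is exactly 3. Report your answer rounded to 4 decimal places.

Conditional on each supplier, P(X = 3): 1: 0.17446; 2: 0.22366; 3: 0.230307.
By total probability, P(X = 3) = 0.25·0.17446 + 0.5·0.22366 + 0.25·0.230307 = 0.213022.

0.2130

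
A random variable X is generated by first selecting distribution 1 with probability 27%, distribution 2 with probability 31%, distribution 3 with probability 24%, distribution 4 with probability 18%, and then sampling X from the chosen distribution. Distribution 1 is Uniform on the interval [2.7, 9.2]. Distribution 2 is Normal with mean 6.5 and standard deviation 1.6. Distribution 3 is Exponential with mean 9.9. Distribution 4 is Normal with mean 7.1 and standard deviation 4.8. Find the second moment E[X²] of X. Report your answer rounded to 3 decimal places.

For each component E[X²] = Var + (mean)², giving 1: 38.9233; 2: 44.81; 3: 196.02; 4: 73.45.
Overall E[X²] = 0.27·38.9233 + 0.31·44.81 + 0.24·196.02 + 0.18·73.45 = 84.6662.

84.666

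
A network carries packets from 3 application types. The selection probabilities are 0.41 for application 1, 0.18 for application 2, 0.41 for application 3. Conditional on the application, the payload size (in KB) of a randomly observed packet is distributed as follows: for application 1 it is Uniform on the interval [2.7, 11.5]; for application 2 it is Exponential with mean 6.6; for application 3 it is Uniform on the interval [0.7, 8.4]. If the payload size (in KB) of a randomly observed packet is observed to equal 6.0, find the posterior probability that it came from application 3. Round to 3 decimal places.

0.480

Likelihoods f(6.0 | ·): 1: 0.113636; 2: 0.061044; 3: 0.12987.
Posterior ∝ prior × likelihood. Numerator for 3: 0.41·0.12987 = 0.0532468.
Normalizing constant: 0.41·0.113636 + 0.18·0.061044 + 0.41·0.12987 = 0.110826.
P(3 | observation) = 0.0532468 / 0.110826 = 0.480455.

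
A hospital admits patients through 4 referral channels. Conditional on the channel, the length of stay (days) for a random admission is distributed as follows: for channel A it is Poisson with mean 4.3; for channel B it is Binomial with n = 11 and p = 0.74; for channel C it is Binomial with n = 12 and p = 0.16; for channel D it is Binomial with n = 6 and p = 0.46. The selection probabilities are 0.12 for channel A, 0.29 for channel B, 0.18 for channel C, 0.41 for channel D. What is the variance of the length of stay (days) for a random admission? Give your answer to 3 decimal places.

8.296

Per component, A: μ=4.3, E[X²]=22.79; B: μ=8.14, E[X²]=68.376; C: μ=1.92, E[X²]=5.2992; D: μ=2.76, E[X²]=9.108.
E[X] = 0.12·4.3 + 0.29·8.14 + 0.18·1.92 + 0.41·2.76 = 4.3538.
E[X²] = 0.12·22.79 + 0.29·68.376 + 0.18·5.2992 + 0.41·9.108 = 27.252.
Var(X) = E[X²] − (E[X])² = 27.252 − 18.9556 = 8.2964.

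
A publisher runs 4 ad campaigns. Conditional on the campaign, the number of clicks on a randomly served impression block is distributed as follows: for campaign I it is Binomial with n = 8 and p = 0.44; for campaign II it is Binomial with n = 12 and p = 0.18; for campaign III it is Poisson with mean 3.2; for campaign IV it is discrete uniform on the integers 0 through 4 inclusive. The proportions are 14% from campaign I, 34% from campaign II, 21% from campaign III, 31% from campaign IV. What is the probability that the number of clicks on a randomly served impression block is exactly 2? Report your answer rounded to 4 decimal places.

0.2292

Conditional on each campaign, P(X = 2): I: 0.167183; II: 0.293919; III: 0.208702; IV: 0.2.
By total probability, P(X = 2) = 0.14·0.167183 + 0.34·0.293919 + 0.21·0.208702 + 0.31·0.2 = 0.229166.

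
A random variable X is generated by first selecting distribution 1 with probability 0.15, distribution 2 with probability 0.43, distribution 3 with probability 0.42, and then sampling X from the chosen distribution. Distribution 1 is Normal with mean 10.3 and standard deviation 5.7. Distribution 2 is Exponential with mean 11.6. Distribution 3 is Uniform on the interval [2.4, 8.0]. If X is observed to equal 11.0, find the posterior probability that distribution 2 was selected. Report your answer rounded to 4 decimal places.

0.5795

Likelihoods f(11.0 | ·): 1: 0.0694641; 2: 0.0333973; 3: 0.
Posterior ∝ prior × likelihood. Numerator for 2: 0.43·0.0333973 = 0.0143608.
Normalizing constant: 0.15·0.0694641 + 0.43·0.0333973 + 0.42·0 = 0.0247804.
P(2 | observation) = 0.0143608 / 0.0247804 = 0.579523.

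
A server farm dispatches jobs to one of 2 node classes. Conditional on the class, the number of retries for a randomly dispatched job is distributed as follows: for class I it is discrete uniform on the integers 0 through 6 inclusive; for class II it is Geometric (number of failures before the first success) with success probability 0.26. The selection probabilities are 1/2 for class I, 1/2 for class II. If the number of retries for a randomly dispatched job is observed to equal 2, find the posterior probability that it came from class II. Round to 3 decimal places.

0.499

Likelihoods P(X=2 | ·): I: 0.142857; II: 0.142376.
Posterior ∝ prior × likelihood. Numerator for II: 0.5·0.142376 = 0.071188.
Normalizing constant: 0.5·0.142857 + 0.5·0.142376 = 0.142617.
P(II | observation) = 0.071188 / 0.142617 = 0.499157.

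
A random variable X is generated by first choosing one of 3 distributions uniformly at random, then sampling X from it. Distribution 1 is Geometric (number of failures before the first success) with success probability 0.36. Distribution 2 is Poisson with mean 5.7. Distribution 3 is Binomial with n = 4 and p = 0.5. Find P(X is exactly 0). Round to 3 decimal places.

0.142

Conditional on each component, P(X = 0): 1: 0.36; 2: 0.00334597; 3: 0.0625.
By total probability, P(X = 0) = 0.333333·0.36 + 0.333333·0.00334597 + 0.333333·0.0625 = 0.141949.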